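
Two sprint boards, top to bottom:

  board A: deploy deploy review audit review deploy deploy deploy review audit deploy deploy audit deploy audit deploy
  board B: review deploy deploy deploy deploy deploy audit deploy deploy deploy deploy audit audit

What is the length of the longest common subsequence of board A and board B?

Taking deploy at board A[1]=board B[2], deploy at board A[2]=board B[3], deploy at board A[6]=board B[4], deploy at board A[7]=board B[5], deploy at board A[8]=board B[6], audit at board A[10]=board B[7], deploy at board A[11]=board B[10], deploy at board A[12]=board B[11], audit at board A[13]=board B[12], audit at board A[15]=board B[13] gives a common subsequence of length 10, and the DP table's final entry dp[16][13] is also 10, so no common subsequence is longer.

10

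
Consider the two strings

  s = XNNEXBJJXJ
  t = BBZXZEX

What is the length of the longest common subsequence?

Let dp[i][j] be the LCS length of the first i characters of s and the first j characters of t. dp[i][j] = dp[i-1][j-1]+1 when the i-th and j-th characters match, else max(dp[i-1][j], dp[i][j-1]).
    ·  B  B  Z  X  Z  E  X
 ·  0  0  0  0  0  0  0  0
 X  0  0  0  0  1  1  1  1
 N  0  0  0  0  1  1  1  1
 N  0  0  0  0  1  1  1  1
 E  0  0  0  0  1  1  2  2
 X  0  0  0  0  1  1  2  3
 B  0  1  1  1  1  1  2  3
 J  0  1  1  1  1  1  2  3
 J  0  1  1  1  1  1  2  3
 X  0  1  1  1  2  2  2  3
 J  0  1  1  1  2  2  2  3
dp[10][7] = 3. One LCS (by backtracking along matches): XEX.

3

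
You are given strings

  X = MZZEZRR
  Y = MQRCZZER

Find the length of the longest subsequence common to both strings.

Let dp[i][j] be the LCS length of the first i characters of X and the first j characters of Y. dp[i][j] = dp[i-1][j-1]+1 when the i-th and j-th characters match, else max(dp[i-1][j], dp[i][j-1]).
    ·  M  Q  R  C  Z  Z  E  R
 ·  0  0  0  0  0  0  0  0  0
 M  0  1  1  1  1  1  1  1  1
 Z  0  1  1  1  1  2  2  2  2
 Z  0  1  1  1  1  2  3  3  3
 E  0  1  1  1  1  2  3  4  4
 Z  0  1  1  1  1  2  3  4  4
 R  0  1  1  2  2  2  3  4  5
 R  0  1  1  2  2  2  3  4  5
dp[7][8] = 5. One LCS (by backtracking along matches): MZZER.

5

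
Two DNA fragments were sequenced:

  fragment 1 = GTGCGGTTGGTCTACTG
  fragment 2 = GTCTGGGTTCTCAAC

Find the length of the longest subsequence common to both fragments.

Pick G [1,1]; then T [2,4]; then G [3,5]; then G [5,6]; then G [6,7]; then T [7,8]; then T [8,9]; then T [11,11]; then C [12,12]; then A [14,14]; then C [15,15]; all 11 bases appear in both, in order. dp[17][15] = 11 confirms this is the maximum.

11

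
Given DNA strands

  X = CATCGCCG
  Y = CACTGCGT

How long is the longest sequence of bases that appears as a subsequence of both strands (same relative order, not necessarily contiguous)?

Let dp[i][j] be the LCS length of the first i bases of X and the first j bases of Y. dp[i][j] = dp[i-1][j-1]+1 when the i-th and j-th bases match, else max(dp[i-1][j], dp[i][j-1]).
    ·  C  A  C  T  G  C  G  T
 ·  0  0  0  0  0  0  0  0  0
 C  0  1  1  1  1  1  1  1  1
 A  0  1  2  2  2  2  2  2  2
 T  0  1  2  2  3  3  3  3  3
 C  0  1  2  3  3  3  4  4  4
 G  0  1  2  3  3  4  4  5  5
 C  0  1  2  3  3  4  5  5  5
 C  0  1  2  3  3  4  5  5  5
 G  0  1  2  3  3  4  5  6  6
dp[8][8] = 6. One LCS (by backtracking along matches): CATGCG.

6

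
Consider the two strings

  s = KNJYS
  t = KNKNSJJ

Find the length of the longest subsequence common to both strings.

3

Taking K at s[1]=t[3]; then N at s[2]=t[4]; then J at s[3]=t[7] gives a common subsequence of length 3. Since dp[5][7] = 3, nothing longer is possible.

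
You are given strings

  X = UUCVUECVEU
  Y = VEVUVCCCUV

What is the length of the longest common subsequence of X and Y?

One common subsequence of length 4: U [1,4]; then C [3,8]; then U [5,9]; then V [8,10]. The LCS DP gives dp[10][10] = 4, so this is optimal.

4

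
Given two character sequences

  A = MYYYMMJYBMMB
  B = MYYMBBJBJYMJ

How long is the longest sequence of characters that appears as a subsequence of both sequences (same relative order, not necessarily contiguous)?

7

One common subsequence of length 7: M (A #1, B #1) → Y (A #3, B #2) → Y (A #4, B #3) → M (A #5, B #4) → J (A #7, B #9) → Y (A #8, B #10) → M (A #10, B #11), and the DP table's final entry dp[12][12] is also 7, so no common subsequence is longer.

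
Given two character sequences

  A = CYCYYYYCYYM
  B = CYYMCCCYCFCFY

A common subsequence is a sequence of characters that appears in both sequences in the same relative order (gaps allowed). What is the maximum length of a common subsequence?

6

Pick C at A[1]=B[1] → Y at A[2]=B[3] → C at A[3]=B[7] → Y at A[4]=B[8] → C at A[8]=B[11] → Y at A[10]=B[13]; all 6 characters appear in both, in order. Since dp[11][13] = 6, nothing longer is possible.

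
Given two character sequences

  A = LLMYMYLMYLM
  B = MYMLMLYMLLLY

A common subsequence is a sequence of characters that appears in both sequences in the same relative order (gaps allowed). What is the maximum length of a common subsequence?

Let dp[i][j] be the LCS length of the first i characters of A and the first j characters of B. dp[i][j] = dp[i-1][j-1]+1 when the i-th and j-th characters match, else max(dp[i-1][j], dp[i][j-1]).
    ·  M  Y  M  L  M  L  Y  M  L  L  L  Y
 ·  0  0  0  0  0  0  0  0  0  0  0  0  0
 L  0  0  0  0  1  1  1  1  1  1  1  1  1
 L  0  0  0  0  1  1  2  2  2  2  2  2  2
 M  0  1  1  1  1  2  2  2  3  3  3  3  3
 Y  0  1  2  2  2  2  2  3  3  3  3  3  4
 M  0  1  2  3  3  3  3  3  4  4  4  4  4
 Y  0  1  2  3  3  3  3  4  4  4  4  4  5
 L  0  1  2  3  4  4  4  4  4  5  5  5  5
 M  0  1  2  3  4  5  5  5  5  5  5  5  5
 Y  0  1  2  3  4  5  5  6  6  6  6  6  6
 L  0  1  2  3  4  5  6  6  6  7  7  7  7
 M  0  1  2  3  4  5  6  6  7  7  7  7  7
dp[11][12] = 7. One LCS (by backtracking along matches): MYMLMYL.

7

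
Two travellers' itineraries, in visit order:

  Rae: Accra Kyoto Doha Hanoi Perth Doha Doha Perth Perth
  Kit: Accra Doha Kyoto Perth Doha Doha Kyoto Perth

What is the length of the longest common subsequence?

Taking Accra at Rae[1]=Kit[1], then Kyoto at Rae[2]=Kit[3], then Perth at Rae[5]=Kit[4], then Doha at Rae[6]=Kit[5], then Doha at Rae[7]=Kit[6], then Perth at Rae[9]=Kit[8] gives a common subsequence of length 6, and the DP table's final entry dp[9][8] is also 6, so no common subsequence is longer.

6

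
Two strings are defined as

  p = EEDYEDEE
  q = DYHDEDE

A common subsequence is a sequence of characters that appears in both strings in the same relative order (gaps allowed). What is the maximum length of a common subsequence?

Taking D [3,1] → Y [4,2] → E [5,5] → D [6,6] → E [8,7] gives a common subsequence of length 5. dp[8][7] = 5 confirms this is the maximum.

5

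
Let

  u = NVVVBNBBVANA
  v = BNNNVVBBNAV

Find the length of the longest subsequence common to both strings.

Pick N at u[1]=v[4]; then V at u[3]=v[5]; then V at u[4]=v[6]; then B at u[7]=v[7]; then B at u[8]=v[8]; then N at u[11]=v[9]; then A at u[12]=v[10]; all 7 characters appear in both, in order. The LCS DP gives dp[12][11] = 7, so this is optimal.

7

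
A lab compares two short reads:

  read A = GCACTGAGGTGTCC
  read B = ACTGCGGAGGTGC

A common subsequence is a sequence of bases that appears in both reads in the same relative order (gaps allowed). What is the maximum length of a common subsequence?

One common subsequence of length 10: A (read A #3, read B #1); then C (read A #4, read B #2); then T (read A #5, read B #3); then G (read A #6, read B #7); then A (read A #7, read B #8); then G (read A #8, read B #9); then G (read A #9, read B #10); then T (read A #10, read B #11); then G (read A #11, read B #12); then C (read A #14, read B #13), and the DP table's final entry dp[14][13] is also 10, so no common subsequence is longer.

10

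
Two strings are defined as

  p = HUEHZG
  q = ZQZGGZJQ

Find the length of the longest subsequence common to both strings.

Let dp[i][j] be the LCS length of the first i characters of p and the first j characters of q. dp[i][j] = dp[i-1][j-1]+1 when the i-th and j-th characters match, else max(dp[i-1][j], dp[i][j-1]).
    ·  Z  Q  Z  G  G  Z  J  Q
 ·  0  0  0  0  0  0  0  0  0
 H  0  0  0  0  0  0  0  0  0
 U  0  0  0  0  0  0  0  0  0
 E  0  0  0  0  0  0  0  0  0
 H  0  0  0  0  0  0  0  0  0
 Z  0  1  1  1  1  1  1  1  1
 G  0  1  1  1  2  2  2  2  2
dp[6][8] = 2. One LCS (by backtracking along matches): ZG.

2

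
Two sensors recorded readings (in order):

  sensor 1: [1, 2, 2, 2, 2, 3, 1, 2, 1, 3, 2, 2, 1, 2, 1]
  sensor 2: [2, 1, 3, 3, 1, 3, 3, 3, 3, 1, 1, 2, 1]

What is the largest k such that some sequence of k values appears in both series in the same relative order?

7

One common subsequence of length 7: 1 (sensor 1 #1, sensor 2 #2); then 3 (sensor 1 #6, sensor 2 #4); then 1 (sensor 1 #7, sensor 2 #5); then 1 (sensor 1 #9, sensor 2 #10); then 1 (sensor 1 #13, sensor 2 #11); then 2 (sensor 1 #14, sensor 2 #12); then 1 (sensor 1 #15, sensor 2 #13). The LCS DP gives dp[15][13] = 7, so this is optimal.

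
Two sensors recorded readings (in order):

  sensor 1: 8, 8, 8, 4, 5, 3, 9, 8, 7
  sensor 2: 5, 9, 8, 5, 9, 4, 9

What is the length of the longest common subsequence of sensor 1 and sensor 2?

Match 8 at sensor 1[1]=sensor 2[3] → 4 at sensor 1[4]=sensor 2[6] → 9 at sensor 1[7]=sensor 2[7] — 3 values in the same relative order in both, and the DP table's final entry dp[9][7] is also 3, so no common subsequence is longer.

3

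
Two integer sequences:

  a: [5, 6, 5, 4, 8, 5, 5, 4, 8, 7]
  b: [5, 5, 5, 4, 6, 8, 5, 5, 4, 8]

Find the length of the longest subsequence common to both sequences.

Let dp[i][j] be the LCS length of the first i values of a and the first j values of b. dp[i][j] = dp[i-1][j-1]+1 when the i-th and j-th values match, else max(dp[i-1][j], dp[i][j-1]).
    ·  5  5  5  4  6  8  5  5  4  8
 ·  0  0  0  0  0  0  0  0  0  0  0
 5  0  1  1  1  1  1  1  1  1  1  1
 6  0  1  1  1  1  2  2  2  2  2  2
 5  0  1  2  2  2  2  2  3  3  3  3
 4  0  1  2  2  3  3  3  3  3  4  4
 8  0  1  2  2  3  3  4  4  4  4  5
 5  0  1  2  3  3  3  4  5  5  5  5
 5  0  1  2  3  3  3  4  5  6  6  6
 4  0  1  2  3  4  4  4  5  6  7  7
 8  0  1  2  3  4  4  5  5  6  7  8
 7  0  1  2  3  4  4  5  5  6  7  8
dp[10][10] = 8. One LCS (by backtracking along matches): 5, 5, 4, 8, 5, 5, 4, 8.

8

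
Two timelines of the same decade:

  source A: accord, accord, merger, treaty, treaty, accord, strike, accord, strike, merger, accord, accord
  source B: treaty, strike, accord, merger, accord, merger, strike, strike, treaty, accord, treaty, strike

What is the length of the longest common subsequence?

Taking accord [1,3], then accord [2,5], then merger [3,6], then treaty [4,9], then treaty [5,11], then strike [9,12] gives a common subsequence of length 6. The LCS DP gives dp[12][12] = 6, so this is optimal.

6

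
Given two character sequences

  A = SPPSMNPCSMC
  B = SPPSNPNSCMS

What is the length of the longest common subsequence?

Match S (A #1, B #1) → P (A #2, B #2) → P (A #3, B #3) → S (A #4, B #4) → N (A #6, B #5) → P (A #7, B #6) → C (A #8, B #9) → S (A #9, B #11) — 8 characters in the same relative order in both, and the DP table's final entry dp[11][11] is also 8, so no common subsequence is longer.

8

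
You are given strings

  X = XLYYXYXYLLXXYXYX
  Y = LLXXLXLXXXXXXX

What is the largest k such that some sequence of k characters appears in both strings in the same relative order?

Match L [2,2] → X [5,3] → X [7,4] → L [9,5] → L [10,7] → X [11,11] → X [12,12] → X [14,13] → X [16,14] — 9 characters in the same relative order in both. Since dp[16][14] = 9, nothing longer is possible.

9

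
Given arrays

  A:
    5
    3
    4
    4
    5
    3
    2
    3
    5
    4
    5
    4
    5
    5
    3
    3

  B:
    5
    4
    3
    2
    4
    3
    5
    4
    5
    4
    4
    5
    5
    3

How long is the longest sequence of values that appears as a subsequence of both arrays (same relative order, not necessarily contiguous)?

Match 5 (A #1, B #1) → 4 (A #4, B #2) → 3 (A #6, B #3) → 2 (A #7, B #4) → 3 (A #8, B #6) → 5 (A #9, B #7) → 4 (A #10, B #8) → 5 (A #11, B #9) → 4 (A #12, B #11) → 5 (A #13, B #12) → 5 (A #14, B #13) → 3 (A #16, B #14) — 12 values in the same relative order in both. Since dp[16][14] = 12, nothing longer is possible.

12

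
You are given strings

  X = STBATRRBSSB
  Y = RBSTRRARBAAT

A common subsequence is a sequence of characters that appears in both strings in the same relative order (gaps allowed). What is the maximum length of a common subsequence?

5

Pick S (X #1, Y #3) → T (X #2, Y #4) → B (X #3, Y #9) → A (X #4, Y #11) → T (X #5, Y #12); all 5 characters appear in both, in order. The LCS DP gives dp[11][12] = 5, so this is optimal.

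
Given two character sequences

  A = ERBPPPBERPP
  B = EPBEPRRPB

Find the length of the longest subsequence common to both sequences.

6

One common subsequence of length 6: E at A[1]=B[1] → P at A[6]=B[2] → B at A[7]=B[3] → E at A[8]=B[4] → R at A[9]=B[7] → P at A[10]=B[8]. Since dp[11][9] = 6, nothing longer is possible.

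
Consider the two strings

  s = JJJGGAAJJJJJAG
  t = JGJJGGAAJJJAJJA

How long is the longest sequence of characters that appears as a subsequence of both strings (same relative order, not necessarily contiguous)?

Pick J at s[1]=t[1], J at s[2]=t[3], J at s[3]=t[4], G at s[4]=t[5], G at s[5]=t[6], A at s[6]=t[7], A at s[7]=t[8], J at s[8]=t[9], J at s[9]=t[10], J at s[10]=t[11], J at s[11]=t[13], J at s[12]=t[14], A at s[13]=t[15]; all 13 characters appear in both, in order, and the DP table's final entry dp[14][15] is also 13, so no common subsequence is longer.

13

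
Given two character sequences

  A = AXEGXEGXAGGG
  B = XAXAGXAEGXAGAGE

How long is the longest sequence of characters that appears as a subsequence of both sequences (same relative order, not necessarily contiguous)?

Taking A (A #1, B #2); then X (A #2, B #3); then G (A #4, B #5); then X (A #5, B #6); then E (A #6, B #8); then G (A #7, B #9); then X (A #8, B #10); then A (A #9, B #11); then G (A #10, B #12); then G (A #11, B #14) gives a common subsequence of length 10. The LCS DP gives dp[12][15] = 10, so this is optimal.

10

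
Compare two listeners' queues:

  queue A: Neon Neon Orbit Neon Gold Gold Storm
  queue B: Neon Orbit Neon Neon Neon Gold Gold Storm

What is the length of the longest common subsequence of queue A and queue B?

6

Match Neon [1,3], Neon [2,4], Neon [4,5], Gold [5,6], Gold [6,7], Storm [7,8] — 6 songs in the same relative order in both. Since dp[7][8] = 6, nothing longer is possible.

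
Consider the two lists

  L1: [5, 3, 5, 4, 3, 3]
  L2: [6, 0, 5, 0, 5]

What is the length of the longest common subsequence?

2

Let dp[i][j] be the LCS length of the first i values of L1 and the first j values of L2. dp[i][j] = dp[i-1][j-1]+1 when the i-th and j-th values match, else max(dp[i-1][j], dp[i][j-1]).
    ·  6  0  5  0  5
 ·  0  0  0  0  0  0
 5  0  0  0  1  1  1
 3  0  0  0  1  1  1
 5  0  0  0  1  1  2
 4  0  0  0  1  1  2
 3  0  0  0  1  1  2
 3  0  0  0  1  1  2
dp[6][5] = 2. One LCS (by backtracking along matches): 5, 5.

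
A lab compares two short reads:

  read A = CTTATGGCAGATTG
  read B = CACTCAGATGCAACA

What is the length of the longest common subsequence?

Taking C at read A[1]=read B[1], A at read A[4]=read B[2], T at read A[5]=read B[4], C at read A[8]=read B[5], A at read A[9]=read B[6], G at read A[10]=read B[7], A at read A[11]=read B[8], T at read A[13]=read B[9], G at read A[14]=read B[10] gives a common subsequence of length 9. dp[14][15] = 9 confirms this is the maximum.

9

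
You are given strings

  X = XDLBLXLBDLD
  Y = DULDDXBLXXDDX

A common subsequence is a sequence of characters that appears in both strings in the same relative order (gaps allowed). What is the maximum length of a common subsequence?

7

Pick D at X[2]=Y[1]; then L at X[3]=Y[3]; then B at X[4]=Y[7]; then L at X[5]=Y[8]; then X at X[6]=Y[10]; then D at X[9]=Y[11]; then D at X[11]=Y[12]; all 7 characters appear in both, in order. Since dp[11][13] = 7, nothing longer is possible.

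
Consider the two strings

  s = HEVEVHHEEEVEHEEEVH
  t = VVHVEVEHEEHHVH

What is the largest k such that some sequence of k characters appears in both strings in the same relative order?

11

One common subsequence of length 11: V [3,1] → V [5,2] → H [6,3] → E [10,5] → V [11,6] → E [12,7] → H [13,8] → E [14,9] → E [15,10] → V [17,13] → H [18,14]. Since dp[18][14] = 11, nothing longer is possible.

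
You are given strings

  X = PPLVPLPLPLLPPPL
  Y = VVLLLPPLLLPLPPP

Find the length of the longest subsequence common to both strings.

10

One common subsequence of length 10: P at X[1]=Y[6], P at X[2]=Y[7], L at X[3]=Y[8], L at X[6]=Y[9], L at X[8]=Y[10], P at X[9]=Y[11], L at X[11]=Y[12], P at X[12]=Y[13], P at X[13]=Y[14], P at X[14]=Y[15]. Since dp[15][15] = 10, nothing longer is possible.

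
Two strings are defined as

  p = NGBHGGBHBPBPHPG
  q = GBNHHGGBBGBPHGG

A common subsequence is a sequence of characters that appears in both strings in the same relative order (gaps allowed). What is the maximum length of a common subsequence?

11

Match G at p[2]=q[1], then B at p[3]=q[2], then H at p[4]=q[5], then G at p[5]=q[6], then G at p[6]=q[7], then B at p[7]=q[8], then B at p[9]=q[9], then B at p[11]=q[11], then P at p[12]=q[12], then H at p[13]=q[13], then G at p[15]=q[15] — 11 characters in the same relative order in both. dp[15][15] = 11 confirms this is the maximum.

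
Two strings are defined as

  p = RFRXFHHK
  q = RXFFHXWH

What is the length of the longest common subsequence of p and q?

Let dp[i][j] be the LCS length of the first i characters of p and the first j characters of q. dp[i][j] = dp[i-1][j-1]+1 when the i-th and j-th characters match, else max(dp[i-1][j], dp[i][j-1]).
    ·  R  X  F  F  H  X  W  H
 ·  0  0  0  0  0  0  0  0  0
 R  0  1  1  1  1  1  1  1  1
 F  0  1  1  2  2  2  2  2  2
 R  0  1  1  2  2  2  2  2  2
 X  0  1  2  2  2  2  3  3  3
 F  0  1  2  3  3  3  3  3  3
 H  0  1  2  3  3  4  4  4  4
 H  0  1  2  3  3  4  4  4  5
 K  0  1  2  3  3  4  4  4  5
dp[8][8] = 5. One LCS (by backtracking along matches): RFFHH.

5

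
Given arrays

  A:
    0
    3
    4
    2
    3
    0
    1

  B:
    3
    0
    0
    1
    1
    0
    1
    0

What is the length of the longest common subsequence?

Let dp[i][j] be the LCS length of the first i values of A and the first j values of B. dp[i][j] = dp[i-1][j-1]+1 when the i-th and j-th values match, else max(dp[i-1][j], dp[i][j-1]).
    ·  3  0  0  1  1  0  1  0
 ·  0  0  0  0  0  0  0  0  0
 0  0  0  1  1  1  1  1  1  1
 3  0  1  1  1  1  1  1  1  1
 4  0  1  1  1  1  1  1  1  1
 2  0  1  1  1  1  1  1  1  1
 3  0  1  1  1  1  1  1  1  1
 0  0  1  2  2  2  2  2  2  2
 1  0  1  2  2  3  3  3  3  3
dp[7][8] = 3. One LCS (by backtracking along matches): 0, 0, 1.

3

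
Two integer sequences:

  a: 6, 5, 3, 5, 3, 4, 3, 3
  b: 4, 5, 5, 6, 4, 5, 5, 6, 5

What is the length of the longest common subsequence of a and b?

3

Taking 6 at a[1]=b[4], then 5 at a[2]=b[7], then 5 at a[4]=b[9] gives a common subsequence of length 3. dp[8][9] = 3 confirms this is the maximum.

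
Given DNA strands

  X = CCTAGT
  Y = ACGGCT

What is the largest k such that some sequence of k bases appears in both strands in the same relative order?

Taking C [1,2], then C [2,5], then T [6,6] gives a common subsequence of length 3. The LCS DP gives dp[6][6] = 3, so this is optimal.

3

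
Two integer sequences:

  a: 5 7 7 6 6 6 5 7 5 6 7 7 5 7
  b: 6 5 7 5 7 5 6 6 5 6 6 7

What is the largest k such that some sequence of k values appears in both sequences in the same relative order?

Taking 5 [1,2] → 7 [2,3] → 7 [3,5] → 6 [4,7] → 6 [5,8] → 6 [6,10] → 6 [10,11] → 7 [14,12] gives a common subsequence of length 8. dp[14][12] = 8 confirms this is the maximum.

8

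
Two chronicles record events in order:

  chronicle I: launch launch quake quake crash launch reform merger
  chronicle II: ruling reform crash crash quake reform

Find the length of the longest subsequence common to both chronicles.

Pick quake at chronicle I[4]=chronicle II[5], reform at chronicle I[7]=chronicle II[6]; all 2 events appear in both, in order. dp[8][6] = 2 confirms this is the maximum.

2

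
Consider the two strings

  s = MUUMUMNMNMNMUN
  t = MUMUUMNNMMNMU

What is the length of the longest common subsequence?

11

Taking M at s[1]=t[1], U at s[2]=t[2], U at s[3]=t[4], U at s[5]=t[5], M at s[6]=t[6], N at s[7]=t[8], M at s[8]=t[9], M at s[10]=t[10], N at s[11]=t[11], M at s[12]=t[12], U at s[13]=t[13] gives a common subsequence of length 11. The LCS DP gives dp[14][13] = 11, so this is optimal.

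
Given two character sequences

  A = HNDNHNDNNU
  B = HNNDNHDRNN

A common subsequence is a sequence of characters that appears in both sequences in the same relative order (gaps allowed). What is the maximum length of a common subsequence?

8

Pick H [1,1], then N [2,3], then D [3,4], then N [4,5], then H [5,6], then D [7,7], then N [8,9], then N [9,10]; all 8 characters appear in both, in order. dp[10][10] = 8 confirms this is the maximum.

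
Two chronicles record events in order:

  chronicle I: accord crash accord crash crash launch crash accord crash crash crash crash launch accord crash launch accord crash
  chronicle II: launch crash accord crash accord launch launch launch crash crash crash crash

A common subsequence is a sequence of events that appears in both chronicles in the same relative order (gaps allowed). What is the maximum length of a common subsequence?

Pick accord at chronicle I[1]=chronicle II[3], then crash at chronicle I[2]=chronicle II[4], then accord at chronicle I[3]=chronicle II[5], then launch at chronicle I[6]=chronicle II[8], then crash at chronicle I[11]=chronicle II[9], then crash at chronicle I[12]=chronicle II[10], then crash at chronicle I[15]=chronicle II[11], then crash at chronicle I[18]=chronicle II[12]; all 8 events appear in both, in order. dp[18][12] = 8 confirms this is the maximum.

8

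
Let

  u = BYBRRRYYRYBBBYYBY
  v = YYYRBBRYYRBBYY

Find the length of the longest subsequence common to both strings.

Match B [1,5]; then B [3,6]; then R [6,7]; then Y [7,8]; then Y [8,9]; then R [9,10]; then B [12,11]; then B [13,12]; then Y [15,13]; then Y [17,14] — 10 characters in the same relative order in both. Since dp[17][14] = 10, nothing longer is possible.

10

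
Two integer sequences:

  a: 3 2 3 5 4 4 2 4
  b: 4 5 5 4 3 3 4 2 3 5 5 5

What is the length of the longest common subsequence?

Pick 3 [1,6]; then 2 [2,8]; then 3 [3,9]; then 5 [4,12]; all 4 values appear in both, in order. dp[8][12] = 4 confirms this is the maximum.

4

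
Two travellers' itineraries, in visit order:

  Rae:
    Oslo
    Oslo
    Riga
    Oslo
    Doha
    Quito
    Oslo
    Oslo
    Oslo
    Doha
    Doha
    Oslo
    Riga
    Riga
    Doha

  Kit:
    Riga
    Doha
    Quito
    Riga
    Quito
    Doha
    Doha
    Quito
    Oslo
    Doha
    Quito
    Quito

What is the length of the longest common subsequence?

Pick Riga (Rae #3, Kit #1), then Doha (Rae #5, Kit #2), then Quito (Rae #6, Kit #5), then Doha (Rae #10, Kit #6), then Doha (Rae #11, Kit #7), then Oslo (Rae #12, Kit #9), then Doha (Rae #15, Kit #10); all 7 stops appear in both, in order. The LCS DP gives dp[15][12] = 7, so this is optimal.

7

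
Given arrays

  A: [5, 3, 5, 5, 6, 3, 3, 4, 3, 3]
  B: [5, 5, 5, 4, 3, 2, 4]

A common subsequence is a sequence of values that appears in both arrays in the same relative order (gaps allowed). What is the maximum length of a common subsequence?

5

Let dp[i][j] be the LCS length of the first i values of A and the first j values of B. dp[i][j] = dp[i-1][j-1]+1 when the i-th and j-th values match, else max(dp[i-1][j], dp[i][j-1]).
    ·  5  5  5  4  3  2  4
 ·  0  0  0  0  0  0  0  0
 5  0  1  1  1  1  1  1  1
 3  0  1  1  1  1  2  2  2
 5  0  1  2  2  2  2  2  2
 5  0  1  2  3  3  3  3  3
 6  0  1  2  3  3  3  3  3
 3  0  1  2  3  3  4  4  4
 3  0  1  2  3  3  4  4  4
 4  0  1  2  3  4  4  4  5
 3  0  1  2  3  4  5  5  5
 3  0  1  2  3  4  5  5  5
dp[10][7] = 5. One LCS (by backtracking along matches): 5, 5, 5, 3, 4.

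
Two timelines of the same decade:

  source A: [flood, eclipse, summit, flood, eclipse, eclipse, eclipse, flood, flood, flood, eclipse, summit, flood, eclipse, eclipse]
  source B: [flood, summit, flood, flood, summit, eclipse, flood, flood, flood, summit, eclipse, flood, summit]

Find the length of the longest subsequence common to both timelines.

One common subsequence of length 9: flood at source A[1]=source B[1], then summit at source A[3]=source B[2], then flood at source A[4]=source B[4], then eclipse at source A[7]=source B[6], then flood at source A[8]=source B[7], then flood at source A[9]=source B[8], then flood at source A[10]=source B[9], then eclipse at source A[11]=source B[11], then summit at source A[12]=source B[13], and the DP table's final entry dp[15][13] is also 9, so no common subsequence is longer.

9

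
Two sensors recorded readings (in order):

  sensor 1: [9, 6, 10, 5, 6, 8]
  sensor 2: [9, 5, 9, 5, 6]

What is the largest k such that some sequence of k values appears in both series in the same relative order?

Let dp[i][j] be the LCS length of the first i values of sensor 1 and the first j values of sensor 2. dp[i][j] = dp[i-1][j-1]+1 when the i-th and j-th values match, else max(dp[i-1][j], dp[i][j-1]).
    ·  9  5  9  5  6
 ·  0  0  0  0  0  0
 9  0  1  1  1  1  1
 6  0  1  1  1  1  2
10  0  1  1  1  1  2
 5  0  1  2  2  2  2
 6  0  1  2  2  2  3
 8  0  1  2  2  2  3
dp[6][5] = 3. One LCS (by backtracking along matches): 9, 5, 6.

3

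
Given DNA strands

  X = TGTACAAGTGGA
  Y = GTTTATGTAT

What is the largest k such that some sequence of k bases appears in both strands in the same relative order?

Let dp[i][j] be the LCS length of the first i bases of X and the first j bases of Y. dp[i][j] = dp[i-1][j-1]+1 when the i-th and j-th bases match, else max(dp[i-1][j], dp[i][j-1]).
    ·  G  T  T  T  A  T  G  T  A  T
 ·  0  0  0  0  0  0  0  0  0  0  0
 T  0  0  1  1  1  1  1  1  1  1  1
 G  0  1  1  1  1  1  1  2  2  2  2
 T  0  1  2  2  2  2  2  2  3  3  3
 A  0  1  2  2  2  3  3  3  3  4  4
 C  0  1  2  2  2  3  3  3  3  4  4
 A  0  1  2  2  2  3  3  3  3  4  4
 A  0  1  2  2  2  3  3  3  3  4  4
 G  0  1  2  2  2  3  3  4  4  4  4
 T  0  1  2  3  3  3  4  4  5  5  5
 G  0  1  2  3  3  3  4  5  5  5  5
 G  0  1  2  3  3  3  4  5  5  5  5
 A  0  1  2  3  3  4  4  5  5  6  6
dp[12][10] = 6. One LCS (by backtracking along matches): TTAGTA.

6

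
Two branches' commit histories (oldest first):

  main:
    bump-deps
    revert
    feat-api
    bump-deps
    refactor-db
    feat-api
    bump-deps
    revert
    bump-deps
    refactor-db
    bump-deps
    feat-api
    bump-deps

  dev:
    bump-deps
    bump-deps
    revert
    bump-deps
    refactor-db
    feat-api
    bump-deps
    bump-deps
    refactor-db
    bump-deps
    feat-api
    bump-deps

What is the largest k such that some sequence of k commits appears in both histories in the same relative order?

Taking bump-deps at main[1]=dev[2]; then revert at main[2]=dev[3]; then bump-deps at main[4]=dev[4]; then refactor-db at main[5]=dev[5]; then feat-api at main[6]=dev[6]; then bump-deps at main[7]=dev[7]; then bump-deps at main[9]=dev[8]; then refactor-db at main[10]=dev[9]; then bump-deps at main[11]=dev[10]; then feat-api at main[12]=dev[11]; then bump-deps at main[13]=dev[12] gives a common subsequence of length 11, and the DP table's final entry dp[13][12] is also 11, so no common subsequence is longer.

11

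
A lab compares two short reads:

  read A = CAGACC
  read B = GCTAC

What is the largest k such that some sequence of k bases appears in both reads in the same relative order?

3

Pick C at read A[1]=read B[2]; then A at read A[4]=read B[4]; then C at read A[6]=read B[5]; all 3 bases appear in both, in order. dp[6][5] = 3 confirms this is the maximum.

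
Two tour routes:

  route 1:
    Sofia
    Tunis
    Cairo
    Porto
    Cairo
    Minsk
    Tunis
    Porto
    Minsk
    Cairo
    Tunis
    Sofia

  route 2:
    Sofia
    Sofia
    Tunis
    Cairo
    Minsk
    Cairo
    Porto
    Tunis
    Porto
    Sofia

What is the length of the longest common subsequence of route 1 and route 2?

7

Pick Sofia (route 1 #1, route 2 #2), Tunis (route 1 #2, route 2 #3), Cairo (route 1 #3, route 2 #6), Porto (route 1 #4, route 2 #7), Tunis (route 1 #7, route 2 #8), Porto (route 1 #8, route 2 #9), Sofia (route 1 #12, route 2 #10); all 7 stops appear in both, in order. dp[12][10] = 7 confirms this is the maximum.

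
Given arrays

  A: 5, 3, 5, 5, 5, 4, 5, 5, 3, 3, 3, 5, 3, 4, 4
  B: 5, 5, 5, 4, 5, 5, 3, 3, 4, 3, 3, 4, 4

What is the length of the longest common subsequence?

12

Taking 5 (A #3, B #1), then 5 (A #4, B #2), then 5 (A #5, B #3), then 4 (A #6, B #4), then 5 (A #7, B #5), then 5 (A #8, B #6), then 3 (A #9, B #7), then 3 (A #10, B #8), then 3 (A #11, B #10), then 3 (A #13, B #11), then 4 (A #14, B #12), then 4 (A #15, B #13) gives a common subsequence of length 12, and the DP table's final entry dp[15][13] is also 12, so no common subsequence is longer.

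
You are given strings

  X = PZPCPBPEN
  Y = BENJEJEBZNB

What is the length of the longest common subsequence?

3

Let dp[i][j] be the LCS length of the first i characters of X and the first j characters of Y. dp[i][j] = dp[i-1][j-1]+1 when the i-th and j-th characters match, else max(dp[i-1][j], dp[i][j-1]).
    ·  B  E  N  J  E  J  E  B  Z  N  B
 ·  0  0  0  0  0  0  0  0  0  0  0  0
 P  0  0  0  0  0  0  0  0  0  0  0  0
 Z  0  0  0  0  0  0  0  0  0  1  1  1
 P  0  0  0  0  0  0  0  0  0  1  1  1
 C  0  0  0  0  0  0  0  0  0  1  1  1
 P  0  0  0  0  0  0  0  0  0  1  1  1
 B  0  1  1  1  1  1  1  1  1  1  1  2
 P  0  1  1  1  1  1  1  1  1  1  1  2
 E  0  1  2  2  2  2  2  2  2  2  2  2
 N  0  1  2  3  3  3  3  3  3  3  3  3
dp[9][11] = 3. One LCS (by backtracking along matches): BEN.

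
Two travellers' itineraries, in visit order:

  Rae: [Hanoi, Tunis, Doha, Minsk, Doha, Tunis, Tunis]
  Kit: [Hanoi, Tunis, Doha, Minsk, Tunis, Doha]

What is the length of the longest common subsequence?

5

Taking Hanoi at Rae[1]=Kit[1], then Tunis at Rae[2]=Kit[2], then Doha at Rae[3]=Kit[3], then Minsk at Rae[4]=Kit[4], then Doha at Rae[5]=Kit[6] gives a common subsequence of length 5. dp[7][6] = 5 confirms this is the maximum.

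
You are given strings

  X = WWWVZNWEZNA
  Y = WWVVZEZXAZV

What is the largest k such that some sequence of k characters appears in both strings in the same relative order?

Let dp[i][j] be the LCS length of the first i characters of X and the first j characters of Y. dp[i][j] = dp[i-1][j-1]+1 when the i-th and j-th characters match, else max(dp[i-1][j], dp[i][j-1]).
    ·  W  W  V  V  Z  E  Z  X  A  Z  V
 ·  0  0  0  0  0  0  0  0  0  0  0  0
 W  0  1  1  1  1  1  1  1  1  1  1  1
 W  0  1  2  2  2  2  2  2  2  2  2  2
 W  0  1  2  2  2  2  2  2  2  2  2  2
 V  0  1  2  3  3  3  3  3  3  3  3  3
 Z  0  1  2  3  3  4  4  4  4  4  4  4
 N  0  1  2  3  3  4  4  4  4  4  4  4
 W  0  1  2  3  3  4  4  4  4  4  4  4
 E  0  1  2  3  3  4  5  5  5  5  5  5
 Z  0  1  2  3  3  4  5  6  6  6  6  6
 N  0  1  2  3  3  4  5  6  6  6  6  6
 A  0  1  2  3  3  4  5  6  6  7  7  7
dp[11][11] = 7. One LCS (by backtracking along matches): WWVZEZA.

7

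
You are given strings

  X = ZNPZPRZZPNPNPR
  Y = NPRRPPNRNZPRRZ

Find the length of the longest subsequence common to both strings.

8

Taking N (X #2, Y #1), P (X #3, Y #2), P (X #5, Y #5), P (X #9, Y #6), N (X #10, Y #7), N (X #12, Y #9), P (X #13, Y #11), R (X #14, Y #13) gives a common subsequence of length 8. Since dp[14][14] = 8, nothing longer is possible.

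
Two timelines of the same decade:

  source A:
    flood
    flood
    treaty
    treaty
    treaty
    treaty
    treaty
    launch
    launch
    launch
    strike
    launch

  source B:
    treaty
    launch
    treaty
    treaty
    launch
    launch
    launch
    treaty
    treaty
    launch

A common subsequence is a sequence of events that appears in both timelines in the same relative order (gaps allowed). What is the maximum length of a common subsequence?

7

Pick treaty at source A[3]=source B[1]; then treaty at source A[6]=source B[3]; then treaty at source A[7]=source B[4]; then launch at source A[8]=source B[5]; then launch at source A[9]=source B[6]; then launch at source A[10]=source B[7]; then launch at source A[12]=source B[10]; all 7 events appear in both, in order, and the DP table's final entry dp[12][10] is also 7, so no common subsequence is longer.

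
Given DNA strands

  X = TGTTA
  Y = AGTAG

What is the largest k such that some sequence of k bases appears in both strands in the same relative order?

3

Match G [2,2] → T [4,3] → A [5,4] — 3 bases in the same relative order in both. Since dp[5][5] = 3, nothing longer is possible.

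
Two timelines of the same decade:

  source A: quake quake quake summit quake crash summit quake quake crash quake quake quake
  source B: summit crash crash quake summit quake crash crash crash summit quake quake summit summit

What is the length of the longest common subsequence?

Pick quake [3,4] → summit [4,5] → quake [5,6] → crash [6,9] → summit [7,10] → quake [8,11] → quake [9,12]; all 7 events appear in both, in order. dp[13][14] = 7 confirms this is the maximum.

7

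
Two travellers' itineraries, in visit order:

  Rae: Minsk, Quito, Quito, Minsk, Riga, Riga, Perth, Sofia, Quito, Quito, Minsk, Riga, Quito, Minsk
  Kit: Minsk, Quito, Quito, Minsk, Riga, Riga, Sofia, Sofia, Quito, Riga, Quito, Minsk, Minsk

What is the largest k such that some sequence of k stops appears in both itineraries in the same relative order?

11

Match Minsk at Rae[1]=Kit[1]; then Quito at Rae[2]=Kit[2]; then Quito at Rae[3]=Kit[3]; then Minsk at Rae[4]=Kit[4]; then Riga at Rae[5]=Kit[5]; then Riga at Rae[6]=Kit[6]; then Sofia at Rae[8]=Kit[8]; then Quito at Rae[9]=Kit[9]; then Quito at Rae[10]=Kit[11]; then Minsk at Rae[11]=Kit[12]; then Minsk at Rae[14]=Kit[13] — 11 stops in the same relative order in both, and the DP table's final entry dp[14][13] is also 11, so no common subsequence is longer.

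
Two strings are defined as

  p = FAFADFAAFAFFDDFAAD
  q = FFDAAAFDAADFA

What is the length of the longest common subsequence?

11

One common subsequence of length 11: F at p[1]=q[1], F at p[3]=q[2], D at p[5]=q[3], A at p[7]=q[4], A at p[8]=q[5], A at p[10]=q[6], F at p[12]=q[7], D at p[13]=q[8], D at p[14]=q[11], F at p[15]=q[12], A at p[17]=q[13], and the DP table's final entry dp[18][13] is also 11, so no common subsequence is longer.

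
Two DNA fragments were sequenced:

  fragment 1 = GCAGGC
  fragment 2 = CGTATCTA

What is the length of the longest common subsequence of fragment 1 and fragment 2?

Pick G (fragment 1 #1, fragment 2 #2); then C (fragment 1 #2, fragment 2 #6); then A (fragment 1 #3, fragment 2 #8); all 3 bases appear in both, in order. Since dp[6][8] = 3, nothing longer is possible.

3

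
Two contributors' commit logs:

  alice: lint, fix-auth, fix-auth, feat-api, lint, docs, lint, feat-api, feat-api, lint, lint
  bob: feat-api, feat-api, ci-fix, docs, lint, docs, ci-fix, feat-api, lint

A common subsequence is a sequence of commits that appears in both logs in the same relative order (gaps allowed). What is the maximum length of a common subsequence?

5

Match feat-api [4,2], lint [5,5], docs [6,6], feat-api [9,8], lint [11,9] — 5 commits in the same relative order in both. Since dp[11][9] = 5, nothing longer is possible.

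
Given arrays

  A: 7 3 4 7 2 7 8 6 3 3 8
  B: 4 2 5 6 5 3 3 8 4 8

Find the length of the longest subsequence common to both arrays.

6

Match 4 [3,1], then 2 [5,2], then 6 [8,4], then 3 [9,6], then 3 [10,7], then 8 [11,10] — 6 values in the same relative order in both. dp[11][10] = 6 confirms this is the maximum.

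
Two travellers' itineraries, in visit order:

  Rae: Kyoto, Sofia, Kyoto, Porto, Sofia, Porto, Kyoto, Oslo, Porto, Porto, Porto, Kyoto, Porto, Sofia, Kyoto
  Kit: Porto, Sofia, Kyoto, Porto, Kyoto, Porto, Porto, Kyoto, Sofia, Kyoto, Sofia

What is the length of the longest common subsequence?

One common subsequence of length 9: Sofia [2,2]; then Kyoto [3,3]; then Porto [6,4]; then Kyoto [7,5]; then Porto [10,6]; then Porto [11,7]; then Kyoto [12,8]; then Sofia [14,9]; then Kyoto [15,10]. dp[15][11] = 9 confirms this is the maximum.

9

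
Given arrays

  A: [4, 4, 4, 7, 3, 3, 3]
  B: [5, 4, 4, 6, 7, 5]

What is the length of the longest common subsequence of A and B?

3

Let dp[i][j] be the LCS length of the first i values of A and the first j values of B. dp[i][j] = dp[i-1][j-1]+1 when the i-th and j-th values match, else max(dp[i-1][j], dp[i][j-1]).
    ·  5  4  4  6  7  5
 ·  0  0  0  0  0  0  0
 4  0  0  1  1  1  1  1
 4  0  0  1  2  2  2  2
 4  0  0  1  2  2  2  2
 7  0  0  1  2  2  3  3
 3  0  0  1  2  2  3  3
 3  0  0  1  2  2  3  3
 3  0  0  1  2  2  3  3
dp[7][6] = 3. One LCS (by backtracking along matches): 4, 4, 7.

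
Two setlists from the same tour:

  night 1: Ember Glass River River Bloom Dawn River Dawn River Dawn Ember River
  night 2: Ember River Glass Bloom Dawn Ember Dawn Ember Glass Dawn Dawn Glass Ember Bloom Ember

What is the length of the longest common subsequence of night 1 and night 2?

7

Pick Ember at night 1[1]=night 2[1]; then Glass at night 1[2]=night 2[3]; then Bloom at night 1[5]=night 2[4]; then Dawn at night 1[6]=night 2[7]; then Dawn at night 1[8]=night 2[10]; then Dawn at night 1[10]=night 2[11]; then Ember at night 1[11]=night 2[15]; all 7 songs appear in both, in order. The LCS DP gives dp[12][15] = 7, so this is optimal.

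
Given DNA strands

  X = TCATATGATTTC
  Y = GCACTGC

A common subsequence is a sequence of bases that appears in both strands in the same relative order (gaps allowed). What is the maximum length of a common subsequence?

5

One common subsequence of length 5: C at X[2]=Y[2] → A at X[3]=Y[3] → T at X[6]=Y[5] → G at X[7]=Y[6] → C at X[12]=Y[7]. dp[12][7] = 5 confirms this is the maximum.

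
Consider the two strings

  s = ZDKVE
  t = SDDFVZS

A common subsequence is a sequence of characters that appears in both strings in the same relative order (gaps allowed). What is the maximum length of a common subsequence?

2

Pick D (s #2, t #3), then V (s #4, t #5); all 2 characters appear in both, in order. Since dp[5][7] = 2, nothing longer is possible.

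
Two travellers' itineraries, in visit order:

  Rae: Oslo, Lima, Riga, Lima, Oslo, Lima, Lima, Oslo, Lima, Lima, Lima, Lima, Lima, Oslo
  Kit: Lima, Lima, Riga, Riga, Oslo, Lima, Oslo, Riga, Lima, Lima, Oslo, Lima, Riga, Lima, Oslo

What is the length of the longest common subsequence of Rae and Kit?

Match Lima at Rae[2]=Kit[2] → Riga at Rae[3]=Kit[4] → Lima at Rae[4]=Kit[6] → Oslo at Rae[5]=Kit[7] → Lima at Rae[6]=Kit[9] → Lima at Rae[7]=Kit[10] → Oslo at Rae[8]=Kit[11] → Lima at Rae[9]=Kit[12] → Lima at Rae[13]=Kit[14] → Oslo at Rae[14]=Kit[15] — 10 stops in the same relative order in both, and the DP table's final entry dp[14][15] is also 10, so no common subsequence is longer.

10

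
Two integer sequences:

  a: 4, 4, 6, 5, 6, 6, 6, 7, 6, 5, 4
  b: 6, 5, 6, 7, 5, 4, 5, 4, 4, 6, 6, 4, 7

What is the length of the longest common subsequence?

6

One common subsequence of length 6: 6 (a #3, b #1), 5 (a #4, b #2), 6 (a #5, b #3), 6 (a #6, b #10), 6 (a #7, b #11), 7 (a #8, b #13). dp[11][13] = 6 confirms this is the maximum.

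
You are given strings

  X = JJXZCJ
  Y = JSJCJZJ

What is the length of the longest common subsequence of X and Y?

4

Pick J [1,3] → J [2,5] → Z [4,6] → J [6,7]; all 4 characters appear in both, in order. Since dp[6][7] = 4, nothing longer is possible.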